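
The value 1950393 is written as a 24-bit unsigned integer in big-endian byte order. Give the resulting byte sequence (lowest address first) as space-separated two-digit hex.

1D C2 B9

1950393 in hexadecimal, padded to 24 bits, is 0x1DC2B9.
Split into bytes (most-significant first): 1D C2 B9.
Big-endian: lowest address holds the most-significant byte.
So the memory order matches the most-significant-first order: 1D C2 B9.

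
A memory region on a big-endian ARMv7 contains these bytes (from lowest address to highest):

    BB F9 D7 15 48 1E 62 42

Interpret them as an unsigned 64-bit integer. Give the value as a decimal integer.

In big-endian order the high byte comes first in memory.
The bytes are already most-significant first: 0xBBF9D715481E6242.
0xBBF9D715481E6242 = 13545093840697713218.

13545093840697713218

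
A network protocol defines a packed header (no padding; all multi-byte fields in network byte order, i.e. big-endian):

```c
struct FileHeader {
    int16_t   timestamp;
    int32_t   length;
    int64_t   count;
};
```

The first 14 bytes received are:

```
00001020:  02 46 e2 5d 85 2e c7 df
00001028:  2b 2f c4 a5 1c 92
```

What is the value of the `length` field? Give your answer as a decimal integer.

`length` follows `timestamp` (2 bytes), so it starts at byte offset 2 and occupies 4 bytes.
Bytes at offsets 2..5: E2 5D 85 2E.
In big-endian order the high byte comes first in memory.
The bytes are already most-significant first: 0xE25D852E.
Top bit is set, so as a signed 32-bit value this is 0xE25D852E − 2^32 = -497187538.

-497187538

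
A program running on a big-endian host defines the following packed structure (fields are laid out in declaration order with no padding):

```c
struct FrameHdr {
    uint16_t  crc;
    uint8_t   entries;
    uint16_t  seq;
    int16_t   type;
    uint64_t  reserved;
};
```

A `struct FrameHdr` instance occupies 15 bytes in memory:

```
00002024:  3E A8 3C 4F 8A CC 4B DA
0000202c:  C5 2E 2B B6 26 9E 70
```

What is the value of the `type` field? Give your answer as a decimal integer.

-13237

`type` follows `crc` (2 B), `entries` (1 B), `seq` (2 B), so it starts at offset 2 + 1 + 2 = 5 and occupies 2 bytes.
Bytes at offsets 5..6: CC 4B.
In big-endian order the high byte comes first in memory.
The bytes are already most-significant first: 0xCC4B.
Top bit is set, so as a signed 16-bit value this is 0xCC4B − 2^16 = -13237.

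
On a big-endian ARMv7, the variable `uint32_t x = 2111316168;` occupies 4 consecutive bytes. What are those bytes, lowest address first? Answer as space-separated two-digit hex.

2111316168 in hexadecimal, padded to 32 bits, is 0x7DD820C8.
Split into bytes (most-significant first): 7D D8 20 C8.
In big-endian order the high byte comes first in memory.
So the memory order matches the most-significant-first order: 7D D8 20 C8.

7D D8 20 C8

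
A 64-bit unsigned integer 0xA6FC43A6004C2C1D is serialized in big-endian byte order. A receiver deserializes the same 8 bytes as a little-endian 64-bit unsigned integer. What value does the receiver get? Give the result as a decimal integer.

Stored big-endian, the bytes at ascending addresses are A6 FC 43 A6 00 4C 2C 1D.
Read back as little-endian, the first byte is least significant, giving 0x1D2C4C00A643FCA6.
0x1D2C4C00A643FCA6 = 2102138691748363430.

2102138691748363430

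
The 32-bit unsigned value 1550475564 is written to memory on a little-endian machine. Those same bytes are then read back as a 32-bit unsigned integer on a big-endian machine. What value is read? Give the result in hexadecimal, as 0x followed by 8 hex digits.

0x2C616A5C

1550475564 in 32-bit hexadecimal is 0x5C6A612C.
Stored little-endian, the bytes at ascending addresses are 2C 61 6A 5C.
Read back as big-endian, the last byte is least significant, giving 0x2C616A5C.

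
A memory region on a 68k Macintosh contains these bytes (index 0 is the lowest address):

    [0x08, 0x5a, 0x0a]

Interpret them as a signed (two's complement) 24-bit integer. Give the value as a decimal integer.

547338

Big-endian: lowest address holds the most-significant byte.
The bytes are already most-significant first: 0x085A0A.
0x085A0A = 547338.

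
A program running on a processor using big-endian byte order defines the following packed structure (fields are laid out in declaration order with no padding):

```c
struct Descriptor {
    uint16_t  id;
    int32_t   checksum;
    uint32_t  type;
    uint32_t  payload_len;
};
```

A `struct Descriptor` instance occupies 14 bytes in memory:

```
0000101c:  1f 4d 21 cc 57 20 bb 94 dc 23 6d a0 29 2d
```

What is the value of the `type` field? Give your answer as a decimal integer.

`type` follows `id` (2 B), `checksum` (4 B), so it starts at offset 2 + 4 = 6 and occupies 4 bytes.
Bytes at offsets 6..9: BB 94 DC 23.
Big-endian stores the most-significant byte at the lowest address.
The bytes are already most-significant first: 0xBB94DC23.
0xBB94DC23 = 3147095075.

3147095075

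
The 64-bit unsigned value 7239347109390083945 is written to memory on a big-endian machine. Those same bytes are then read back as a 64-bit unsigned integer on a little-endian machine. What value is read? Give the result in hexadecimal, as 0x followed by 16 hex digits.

0x6967F21CD7537764

7239347109390083945 in 64-bit hexadecimal is 0x647753D71CF26769.
Stored big-endian, the bytes at ascending addresses are 64 77 53 D7 1C F2 67 69.
Read back as little-endian, the first byte is least significant, giving 0x6967F21CD7537764.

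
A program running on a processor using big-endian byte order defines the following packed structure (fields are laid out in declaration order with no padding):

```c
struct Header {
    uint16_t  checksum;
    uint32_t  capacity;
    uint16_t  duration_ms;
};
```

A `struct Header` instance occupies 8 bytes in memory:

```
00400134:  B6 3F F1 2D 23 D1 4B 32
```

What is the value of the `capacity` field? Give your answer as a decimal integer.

`capacity` follows `checksum` (2 bytes), so it starts at byte offset 2 and occupies 4 bytes.
Bytes at offsets 2..5: F1 2D 23 D1.
Big-endian: lowest address holds the most-significant byte.
The bytes are already most-significant first: 0xF12D23D1.
0xF12D23D1 = 4046267345.

4046267345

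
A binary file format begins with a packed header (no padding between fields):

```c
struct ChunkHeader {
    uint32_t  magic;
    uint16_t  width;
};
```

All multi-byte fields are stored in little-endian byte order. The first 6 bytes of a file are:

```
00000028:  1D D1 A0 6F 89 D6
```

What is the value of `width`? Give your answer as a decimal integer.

`width` follows `magic` (4 bytes), so it starts at byte offset 4 and occupies 2 bytes.
Bytes at offsets 4..5: 89 D6.
Little-endian: lowest address holds the least-significant byte.
Reassemble most-significant byte first: D6 89 → 0xD689.
0xD689 = 54921.

54921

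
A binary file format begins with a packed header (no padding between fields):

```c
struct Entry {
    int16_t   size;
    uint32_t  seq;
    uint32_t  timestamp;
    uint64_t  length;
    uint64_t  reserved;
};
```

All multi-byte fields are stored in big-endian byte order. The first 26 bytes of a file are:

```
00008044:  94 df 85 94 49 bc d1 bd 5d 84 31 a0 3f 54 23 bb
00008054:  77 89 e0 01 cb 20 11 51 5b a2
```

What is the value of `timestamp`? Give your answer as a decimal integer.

`timestamp` follows `size` (2 B), `seq` (4 B), so it starts at offset 2 + 4 = 6 and occupies 4 bytes.
Bytes at offsets 6..9: D1 BD 5D 84.
Big-endian: lowest address holds the most-significant byte.
The bytes are already most-significant first: 0xD1BD5D84.
0xD1BD5D84 = 3518848388.

3518848388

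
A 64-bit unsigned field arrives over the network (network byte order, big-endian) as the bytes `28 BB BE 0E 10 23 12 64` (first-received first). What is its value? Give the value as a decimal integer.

Big-endian: lowest address holds the most-significant byte.
The bytes are already most-significant first: 0x28BBBE0E10231264.
0x28BBBE0E10231264 = 2935148549771563620.

2935148549771563620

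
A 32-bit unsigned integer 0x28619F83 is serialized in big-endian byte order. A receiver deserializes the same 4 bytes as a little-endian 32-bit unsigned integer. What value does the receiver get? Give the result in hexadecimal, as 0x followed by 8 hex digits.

0x839F6128

Stored big-endian, the bytes at ascending addresses are 28 61 9F 83.
Read back as little-endian, the first byte is least significant, giving 0x839F6128.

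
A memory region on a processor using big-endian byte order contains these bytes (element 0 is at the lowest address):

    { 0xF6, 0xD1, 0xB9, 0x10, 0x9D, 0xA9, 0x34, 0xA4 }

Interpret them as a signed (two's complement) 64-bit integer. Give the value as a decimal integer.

-661544189231024988

In big-endian order the high byte comes first in memory.
The bytes are already most-significant first: 0xF6D1B9109DA934A4.
Top bit is set, so as a signed 64-bit value this is 0xF6D1B9109DA934A4 − 2^64 = -661544189231024988.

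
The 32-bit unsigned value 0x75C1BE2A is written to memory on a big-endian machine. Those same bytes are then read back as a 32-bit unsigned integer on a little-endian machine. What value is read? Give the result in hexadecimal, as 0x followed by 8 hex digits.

Stored big-endian, the bytes at ascending addresses are 75 C1 BE 2A.
Read back as little-endian, the first byte is least significant, giving 0x2ABEC175.

0x2ABEC175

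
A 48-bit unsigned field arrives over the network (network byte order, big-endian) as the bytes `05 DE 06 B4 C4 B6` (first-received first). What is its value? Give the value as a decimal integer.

6451153388726

Big-endian: lowest address holds the most-significant byte.
The bytes are already most-significant first: 0x05DE06B4C4B6.
0x05DE06B4C4B6 = 6451153388726.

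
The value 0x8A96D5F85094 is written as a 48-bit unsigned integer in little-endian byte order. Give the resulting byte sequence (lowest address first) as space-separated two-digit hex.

94 50 F8 D5 96 8A

Split into bytes (most-significant first): 8A 96 D5 F8 50 94.
Little-endian: lowest address holds the least-significant byte.
So at ascending addresses the bytes are 94 50 F8 D5 96 8A.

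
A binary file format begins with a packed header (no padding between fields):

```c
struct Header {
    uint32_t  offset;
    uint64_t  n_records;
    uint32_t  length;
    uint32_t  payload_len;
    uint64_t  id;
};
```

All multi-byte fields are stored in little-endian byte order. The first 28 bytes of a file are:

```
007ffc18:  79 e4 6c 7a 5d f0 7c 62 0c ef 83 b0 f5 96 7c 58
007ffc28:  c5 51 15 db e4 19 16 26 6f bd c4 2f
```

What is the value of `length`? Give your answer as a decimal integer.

1484560117

`length` follows `offset` (4 B), `n_records` (8 B), so it starts at offset 4 + 8 = 12 and occupies 4 bytes.
Bytes at offsets 12..15: F5 96 7C 58.
Little-endian stores the least-significant byte at the lowest address.
Reassemble most-significant byte first: 58 7C 96 F5 → 0x587C96F5.
0x587C96F5 = 1484560117.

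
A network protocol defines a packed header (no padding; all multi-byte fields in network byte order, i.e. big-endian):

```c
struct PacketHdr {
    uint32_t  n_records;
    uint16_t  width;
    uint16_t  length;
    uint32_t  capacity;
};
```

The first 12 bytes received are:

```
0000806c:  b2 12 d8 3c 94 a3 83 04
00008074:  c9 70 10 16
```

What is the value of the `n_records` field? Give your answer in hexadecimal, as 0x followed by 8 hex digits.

0xB212D83C

`n_records` is the first field, at byte offset 0, occupying 4 bytes.
Bytes at offsets 0..3: B2 12 D8 3C.
Big-endian stores the most-significant byte at the lowest address.
The bytes are already most-significant first: 0xB212D83C.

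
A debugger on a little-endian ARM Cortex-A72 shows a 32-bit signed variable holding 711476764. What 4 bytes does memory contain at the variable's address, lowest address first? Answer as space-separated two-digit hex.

711476764 in hexadecimal, padded to 32 bits, is 0x2A68461C.
Split into bytes (most-significant first): 2A 68 46 1C.
In little-endian order the low byte comes first in memory.
So at ascending addresses the bytes are 1C 46 68 2A.

1C 46 68 2A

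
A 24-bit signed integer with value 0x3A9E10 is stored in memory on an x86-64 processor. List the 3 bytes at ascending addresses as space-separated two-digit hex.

Split into bytes (most-significant first): 3A 9E 10.
Little-endian: lowest address holds the least-significant byte.
So at ascending addresses the bytes are 10 9E 3A.

10 9E 3A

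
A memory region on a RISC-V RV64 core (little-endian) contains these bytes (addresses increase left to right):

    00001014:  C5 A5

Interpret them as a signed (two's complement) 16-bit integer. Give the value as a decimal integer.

In little-endian order the low byte comes first in memory.
Reassemble most-significant byte first: A5 C5 → 0xA5C5.
Top bit is set, so as a signed 16-bit value this is 0xA5C5 − 2^16 = -23099.

-23099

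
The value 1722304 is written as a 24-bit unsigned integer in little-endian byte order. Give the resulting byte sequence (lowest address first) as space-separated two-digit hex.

C0 47 1A

1722304 in hexadecimal, padded to 24 bits, is 0x1A47C0.
Split into bytes (most-significant first): 1A 47 C0.
Little-endian: lowest address holds the least-significant byte.
So at ascending addresses the bytes are C0 47 1A.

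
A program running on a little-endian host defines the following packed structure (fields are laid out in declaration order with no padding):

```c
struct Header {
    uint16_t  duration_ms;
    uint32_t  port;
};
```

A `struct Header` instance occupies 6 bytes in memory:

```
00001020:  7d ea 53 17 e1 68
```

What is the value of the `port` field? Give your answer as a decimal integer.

`port` follows `duration_ms` (2 bytes), so it starts at byte offset 2 and occupies 4 bytes.
Bytes at offsets 2..5: 53 17 E1 68.
In little-endian order the low byte comes first in memory.
Reassemble most-significant byte first: 68 E1 17 53 → 0x68E11753.
0x68E11753 = 1759582035.

1759582035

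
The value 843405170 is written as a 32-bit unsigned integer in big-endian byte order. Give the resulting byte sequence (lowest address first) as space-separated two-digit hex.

843405170 in hexadecimal, padded to 32 bits, is 0x32455772.
Split into bytes (most-significant first): 32 45 57 72.
In big-endian order the high byte comes first in memory.
So the memory order matches the most-significant-first order: 32 45 57 72.

32 45 57 72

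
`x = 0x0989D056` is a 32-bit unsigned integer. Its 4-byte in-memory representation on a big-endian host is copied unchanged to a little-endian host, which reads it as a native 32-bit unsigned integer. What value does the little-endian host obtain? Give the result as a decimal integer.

1456507145

Stored big-endian, the bytes at ascending addresses are 09 89 D0 56.
Read back as little-endian, the first byte is least significant, giving 0x56D08909.
0x56D08909 = 1456507145.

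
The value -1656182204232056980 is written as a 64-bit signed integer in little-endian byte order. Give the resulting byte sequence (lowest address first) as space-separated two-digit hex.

6C BF 6C 61 0F 0F 04 E9

Two's complement of -1656182204232056980 in 64 bits: 1656182204232056980 = 0x16FBF0F09E934094; invert → 0xE9040F0F616CBF6B; add 1 → 0xE9040F0F616CBF6C.
Split into bytes (most-significant first): E9 04 0F 0F 61 6C BF 6C.
In little-endian order the low byte comes first in memory.
So at ascending addresses the bytes are 6C BF 6C 61 0F 0F 04 E9.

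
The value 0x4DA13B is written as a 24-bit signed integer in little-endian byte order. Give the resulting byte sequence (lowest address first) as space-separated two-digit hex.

Split into bytes (most-significant first): 4D A1 3B.
In little-endian order the low byte comes first in memory.
So at ascending addresses the bytes are 3B A1 4D.

3B A1 4D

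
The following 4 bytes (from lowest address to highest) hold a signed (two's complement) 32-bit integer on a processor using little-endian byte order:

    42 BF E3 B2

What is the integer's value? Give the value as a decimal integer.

-1293697214

Little-endian stores the least-significant byte at the lowest address.
Reassemble most-significant byte first: B2 E3 BF 42 → 0xB2E3BF42.
Top bit is set, so as a signed 32-bit value this is 0xB2E3BF42 − 2^32 = -1293697214.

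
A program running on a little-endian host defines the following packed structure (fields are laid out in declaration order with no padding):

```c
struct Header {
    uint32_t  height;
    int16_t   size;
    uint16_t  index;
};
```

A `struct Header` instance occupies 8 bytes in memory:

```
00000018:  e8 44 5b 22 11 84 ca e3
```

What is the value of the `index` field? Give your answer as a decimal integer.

58314

`index` follows `height` (4 B), `size` (2 B), so it starts at offset 4 + 2 = 6 and occupies 2 bytes.
Bytes at offsets 6..7: CA E3.
In little-endian order the low byte comes first in memory.
Reassemble most-significant byte first: E3 CA → 0xE3CA.
0xE3CA = 58314.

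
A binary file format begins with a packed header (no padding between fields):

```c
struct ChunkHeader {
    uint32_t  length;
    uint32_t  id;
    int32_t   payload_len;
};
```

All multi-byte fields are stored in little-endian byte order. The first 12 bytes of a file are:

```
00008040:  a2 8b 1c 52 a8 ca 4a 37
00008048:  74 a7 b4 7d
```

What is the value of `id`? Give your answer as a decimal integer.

927648424

`id` follows `length` (4 bytes), so it starts at byte offset 4 and occupies 4 bytes.
Bytes at offsets 4..7: A8 CA 4A 37.
Little-endian: lowest address holds the least-significant byte.
Reassemble most-significant byte first: 37 4A CA A8 → 0x374ACAA8.
0x374ACAA8 = 927648424.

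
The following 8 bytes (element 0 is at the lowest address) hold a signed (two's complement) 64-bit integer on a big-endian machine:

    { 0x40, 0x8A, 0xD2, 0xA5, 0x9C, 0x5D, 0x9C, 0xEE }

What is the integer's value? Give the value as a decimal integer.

Big-endian: lowest address holds the most-significant byte.
The bytes are already most-significant first: 0x408AD2A59C5D9CEE.
0x408AD2A59C5D9CEE = 4650761173948275950.

4650761173948275950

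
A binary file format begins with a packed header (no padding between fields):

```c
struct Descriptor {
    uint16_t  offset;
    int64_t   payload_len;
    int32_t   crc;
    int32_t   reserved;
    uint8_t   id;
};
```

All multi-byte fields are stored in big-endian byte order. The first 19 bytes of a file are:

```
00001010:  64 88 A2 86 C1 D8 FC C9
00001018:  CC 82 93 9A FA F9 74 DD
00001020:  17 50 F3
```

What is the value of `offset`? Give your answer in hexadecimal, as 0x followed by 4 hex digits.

0x6488

`offset` is the first field, at byte offset 0, occupying 2 bytes.
Bytes at offsets 0..1: 64 88.
Big-endian stores the most-significant byte at the lowest address.
The bytes are already most-significant first: 0x6488.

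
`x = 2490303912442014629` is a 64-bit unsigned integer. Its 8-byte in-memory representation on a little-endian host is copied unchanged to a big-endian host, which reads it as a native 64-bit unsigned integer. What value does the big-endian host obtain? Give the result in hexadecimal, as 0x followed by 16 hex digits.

0xA52BDFD336568F22

2490303912442014629 in 64-bit hexadecimal is 0x228F5636D3DF2BA5.
Stored little-endian, the bytes at ascending addresses are A5 2B DF D3 36 56 8F 22.
Read back as big-endian, the last byte is least significant, giving 0xA52BDFD336568F22.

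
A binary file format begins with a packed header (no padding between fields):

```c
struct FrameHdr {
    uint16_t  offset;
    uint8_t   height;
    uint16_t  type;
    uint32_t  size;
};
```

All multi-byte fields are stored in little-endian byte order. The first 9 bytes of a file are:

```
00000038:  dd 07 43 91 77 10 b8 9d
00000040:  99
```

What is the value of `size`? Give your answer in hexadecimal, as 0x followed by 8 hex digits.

`size` follows `offset` (2 B), `height` (1 B), `type` (2 B), so it starts at offset 2 + 1 + 2 = 5 and occupies 4 bytes.
Bytes at offsets 5..8: 10 B8 9D 99.
In little-endian order the low byte comes first in memory.
Reassemble most-significant byte first: 99 9D B8 10 → 0x999DB810.

0x999DB810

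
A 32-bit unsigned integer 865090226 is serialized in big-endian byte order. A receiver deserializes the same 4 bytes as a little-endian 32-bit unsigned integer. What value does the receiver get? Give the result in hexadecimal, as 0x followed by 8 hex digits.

0xB23A9033

865090226 in 32-bit hexadecimal is 0x33903AB2.
Stored big-endian, the bytes at ascending addresses are 33 90 3A B2.
Read back as little-endian, the first byte is least significant, giving 0xB23A9033.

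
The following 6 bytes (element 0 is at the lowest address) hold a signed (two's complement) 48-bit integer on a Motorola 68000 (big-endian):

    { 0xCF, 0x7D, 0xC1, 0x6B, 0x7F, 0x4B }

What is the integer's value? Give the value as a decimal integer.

Big-endian: lowest address holds the most-significant byte.
The bytes are already most-significant first: 0xCF7DC16B7F4B.
Top bit is set, so as a signed 48-bit value this is 0xCF7DC16B7F4B − 2^48 = -53335953801397.

-53335953801397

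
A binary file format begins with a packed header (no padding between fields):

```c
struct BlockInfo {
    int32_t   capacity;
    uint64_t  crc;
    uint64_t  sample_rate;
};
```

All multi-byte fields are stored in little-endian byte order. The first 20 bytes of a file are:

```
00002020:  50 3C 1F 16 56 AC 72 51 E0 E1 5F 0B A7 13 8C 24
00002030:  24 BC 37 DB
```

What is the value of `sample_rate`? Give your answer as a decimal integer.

`sample_rate` follows `capacity` (4 B), `crc` (8 B), so it starts at offset 4 + 8 = 12 and occupies 8 bytes.
Bytes at offsets 12..19: A7 13 8C 24 24 BC 37 DB.
Little-endian: lowest address holds the least-significant byte.
Reassemble most-significant byte first: DB 37 BC 24 24 8C 13 A7 → 0xDB37BC24248C13A7.
0xDB37BC24248C13A7 = 15796301081443308455.

15796301081443308455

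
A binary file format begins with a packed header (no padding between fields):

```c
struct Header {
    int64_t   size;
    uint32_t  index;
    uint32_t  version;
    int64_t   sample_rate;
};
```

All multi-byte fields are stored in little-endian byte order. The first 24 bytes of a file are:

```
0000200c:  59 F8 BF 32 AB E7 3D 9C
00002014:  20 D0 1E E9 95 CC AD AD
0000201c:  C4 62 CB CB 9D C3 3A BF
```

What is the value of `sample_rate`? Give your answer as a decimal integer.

-4667202981319712060

`sample_rate` follows `size` (8 B), `index` (4 B), `version` (4 B), so it starts at offset 8 + 4 + 4 = 16 and occupies 8 bytes.
Bytes at offsets 16..23: C4 62 CB CB 9D C3 3A BF.
Little-endian stores the least-significant byte at the lowest address.
Reassemble most-significant byte first: BF 3A C3 9D CB CB 62 C4 → 0xBF3AC39DCBCB62C4.
Top bit is set, so as a signed 64-bit value this is 0xBF3AC39DCBCB62C4 − 2^64 = -4667202981319712060.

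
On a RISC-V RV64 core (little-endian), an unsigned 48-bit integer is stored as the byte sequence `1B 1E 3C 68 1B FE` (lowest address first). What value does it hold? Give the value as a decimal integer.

In little-endian order the low byte comes first in memory.
Reassemble most-significant byte first: FE 1B 68 3C 1E 1B → 0xFE1B683C1E1B.
0xFE1B683C1E1B = 279393666342427.

279393666342427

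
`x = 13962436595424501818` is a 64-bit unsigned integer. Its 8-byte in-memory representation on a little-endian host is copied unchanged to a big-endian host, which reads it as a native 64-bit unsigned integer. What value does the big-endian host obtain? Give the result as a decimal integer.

4188402066857313473

13962436595424501818 in 64-bit hexadecimal is 0xC1C48A1B7D31203A.
Stored little-endian, the bytes at ascending addresses are 3A 20 31 7D 1B 8A C4 C1.
Read back as big-endian, the last byte is least significant, giving 0x3A20317D1B8AC4C1.
0x3A20317D1B8AC4C1 = 4188402066857313473.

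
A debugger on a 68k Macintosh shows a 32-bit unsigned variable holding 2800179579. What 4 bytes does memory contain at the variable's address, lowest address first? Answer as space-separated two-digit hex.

2800179579 in hexadecimal, padded to 32 bits, is 0xA6E7597B.
Split into bytes (most-significant first): A6 E7 59 7B.
In big-endian order the high byte comes first in memory.
So the memory order matches the most-significant-first order: A6 E7 59 7B.

A6 E7 59 7B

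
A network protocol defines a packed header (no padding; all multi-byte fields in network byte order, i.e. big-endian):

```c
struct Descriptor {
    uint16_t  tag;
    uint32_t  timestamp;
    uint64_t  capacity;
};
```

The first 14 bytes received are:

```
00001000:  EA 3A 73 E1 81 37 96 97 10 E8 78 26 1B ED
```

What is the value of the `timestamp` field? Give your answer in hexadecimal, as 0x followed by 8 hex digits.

0x73E18137

`timestamp` follows `tag` (2 bytes), so it starts at byte offset 2 and occupies 4 bytes.
Bytes at offsets 2..5: 73 E1 81 37.
In big-endian order the high byte comes first in memory.
The bytes are already most-significant first: 0x73E18137.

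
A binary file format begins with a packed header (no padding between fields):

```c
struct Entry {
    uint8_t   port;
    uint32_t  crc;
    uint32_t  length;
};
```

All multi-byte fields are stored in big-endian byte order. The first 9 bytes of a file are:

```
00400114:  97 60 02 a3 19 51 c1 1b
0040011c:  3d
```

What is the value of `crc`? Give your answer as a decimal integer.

`crc` follows `port` (1 byte), so it starts at byte offset 1 and occupies 4 bytes.
Bytes at offsets 1..4: 60 02 A3 19.
In big-endian order the high byte comes first in memory.
The bytes are already most-significant first: 0x6002A319.
0x6002A319 = 1610785561.

1610785561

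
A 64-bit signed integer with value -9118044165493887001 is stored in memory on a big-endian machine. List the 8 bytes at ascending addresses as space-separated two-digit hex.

81 76 33 24 15 69 EF E7

Two's complement of -9118044165493887001 in 64 bits: 9118044165493887001 = 0x7E89CCDBEA961019; invert → 0x817633241569EFE6; add 1 → 0x817633241569EFE7.
Split into bytes (most-significant first): 81 76 33 24 15 69 EF E7.
Big-endian stores the most-significant byte at the lowest address.
So the memory order matches the most-significant-first order: 81 76 33 24 15 69 EF E7.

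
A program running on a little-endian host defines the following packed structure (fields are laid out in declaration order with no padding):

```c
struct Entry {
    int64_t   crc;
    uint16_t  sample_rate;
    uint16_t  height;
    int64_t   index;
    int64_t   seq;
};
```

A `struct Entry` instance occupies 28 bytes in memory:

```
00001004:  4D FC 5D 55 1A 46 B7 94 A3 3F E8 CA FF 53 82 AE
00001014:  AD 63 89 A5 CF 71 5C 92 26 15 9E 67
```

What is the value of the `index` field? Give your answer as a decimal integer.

-6518569388033813505

`index` follows `crc` (8 B), `sample_rate` (2 B), `height` (2 B), so it starts at offset 8 + 2 + 2 = 12 and occupies 8 bytes.
Bytes at offsets 12..19: FF 53 82 AE AD 63 89 A5.
Little-endian: lowest address holds the least-significant byte.
Reassemble most-significant byte first: A5 89 63 AD AE 82 53 FF → 0xA58963ADAE8253FF.
Top bit is set, so as a signed 64-bit value this is 0xA58963ADAE8253FF − 2^64 = -6518569388033813505.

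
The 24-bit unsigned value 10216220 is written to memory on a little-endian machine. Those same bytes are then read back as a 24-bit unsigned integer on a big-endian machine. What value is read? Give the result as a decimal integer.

1893275

10216220 in 24-bit hexadecimal is 0x9BE31C.
Stored little-endian, the bytes at ascending addresses are 1C E3 9B.
Read back as big-endian, the last byte is least significant, giving 0x1CE39B.
0x1CE39B = 1893275.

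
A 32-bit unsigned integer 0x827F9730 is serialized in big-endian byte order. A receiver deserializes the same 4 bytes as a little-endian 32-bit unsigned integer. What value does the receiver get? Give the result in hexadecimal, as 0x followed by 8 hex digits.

Stored big-endian, the bytes at ascending addresses are 82 7F 97 30.
Read back as little-endian, the first byte is least significant, giving 0x30977F82.

0x30977F82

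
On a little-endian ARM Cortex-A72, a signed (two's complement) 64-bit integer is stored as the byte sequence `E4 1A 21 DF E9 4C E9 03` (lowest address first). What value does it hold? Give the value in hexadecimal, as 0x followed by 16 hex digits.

In little-endian order the low byte comes first in memory.
Reassemble most-significant byte first: 03 E9 4C E9 DF 21 1A E4 → 0x03E94CE9DF211AE4.

0x03E94CE9DF211AE4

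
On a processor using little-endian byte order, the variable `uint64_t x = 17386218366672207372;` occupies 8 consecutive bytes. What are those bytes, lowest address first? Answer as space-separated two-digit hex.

17386218366672207372 in hexadecimal, padded to 64 bits, is 0xF148417D04DE7E0C.
Split into bytes (most-significant first): F1 48 41 7D 04 DE 7E 0C.
In little-endian order the low byte comes first in memory.
So at ascending addresses the bytes are 0C 7E DE 04 7D 41 48 F1.

0C 7E DE 04 7D 41 48 F1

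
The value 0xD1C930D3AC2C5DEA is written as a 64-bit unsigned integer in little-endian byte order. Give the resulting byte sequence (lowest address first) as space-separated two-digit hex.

Split into bytes (most-significant first): D1 C9 30 D3 AC 2C 5D EA.
Little-endian stores the least-significant byte at the lowest address.
So at ascending addresses the bytes are EA 5D 2C AC D3 30 C9 D1.

EA 5D 2C AC D3 30 C9 D1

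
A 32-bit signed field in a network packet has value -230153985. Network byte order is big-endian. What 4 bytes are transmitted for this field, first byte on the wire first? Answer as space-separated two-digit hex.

F2 48 20 FF

Two's complement of -230153985 in 32 bits: 230153985 = 0x0DB7DF01; invert → 0xF24820FE; add 1 → 0xF24820FF.
Split into bytes (most-significant first): F2 48 20 FF.
Big-endian stores the most-significant byte at the lowest address.
So the memory order matches the most-significant-first order: F2 48 20 FF.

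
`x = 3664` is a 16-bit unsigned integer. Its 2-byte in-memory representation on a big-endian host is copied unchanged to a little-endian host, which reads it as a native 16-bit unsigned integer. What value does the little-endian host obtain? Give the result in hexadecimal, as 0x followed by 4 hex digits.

0x500E

3664 in 16-bit hexadecimal is 0x0E50.
Stored big-endian, the bytes at ascending addresses are 0E 50.
Read back as little-endian, the first byte is least significant, giving 0x500E.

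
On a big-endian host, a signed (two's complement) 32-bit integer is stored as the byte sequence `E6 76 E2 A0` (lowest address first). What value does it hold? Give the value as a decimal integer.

-428416352

Big-endian stores the most-significant byte at the lowest address.
The bytes are already most-significant first: 0xE676E2A0.
Top bit is set, so as a signed 32-bit value this is 0xE676E2A0 − 2^32 = -428416352.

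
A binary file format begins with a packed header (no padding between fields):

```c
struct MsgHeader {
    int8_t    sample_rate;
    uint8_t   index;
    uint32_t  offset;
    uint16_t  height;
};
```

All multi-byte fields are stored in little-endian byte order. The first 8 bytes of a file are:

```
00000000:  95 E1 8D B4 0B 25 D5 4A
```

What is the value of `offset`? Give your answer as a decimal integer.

`offset` follows `sample_rate` (1 B), `index` (1 B), so it starts at offset 1 + 1 = 2 and occupies 4 bytes.
Bytes at offsets 2..5: 8D B4 0B 25.
Little-endian: lowest address holds the least-significant byte.
Reassemble most-significant byte first: 25 0B B4 8D → 0x250BB48D.
0x250BB48D = 621524109.

621524109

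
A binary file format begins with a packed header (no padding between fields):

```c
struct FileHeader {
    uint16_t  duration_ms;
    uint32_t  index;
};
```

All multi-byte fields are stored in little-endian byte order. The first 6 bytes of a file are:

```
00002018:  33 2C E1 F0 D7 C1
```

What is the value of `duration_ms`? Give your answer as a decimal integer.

`duration_ms` is the first field, at byte offset 0, occupying 2 bytes.
Bytes at offsets 0..1: 33 2C.
Little-endian: lowest address holds the least-significant byte.
Reassemble most-significant byte first: 2C 33 → 0x2C33.
0x2C33 = 11315.

11315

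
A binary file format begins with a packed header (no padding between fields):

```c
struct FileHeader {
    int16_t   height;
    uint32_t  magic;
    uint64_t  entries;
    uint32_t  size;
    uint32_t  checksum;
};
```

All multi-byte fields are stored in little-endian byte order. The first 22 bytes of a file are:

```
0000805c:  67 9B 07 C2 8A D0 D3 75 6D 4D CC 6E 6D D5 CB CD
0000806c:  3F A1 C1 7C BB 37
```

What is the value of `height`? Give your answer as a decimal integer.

`height` is the first field, at byte offset 0, occupying 2 bytes.
Bytes at offsets 0..1: 67 9B.
In little-endian order the low byte comes first in memory.
Reassemble most-significant byte first: 9B 67 → 0x9B67.
Top bit is set, so as a signed 16-bit value this is 0x9B67 − 2^16 = -25753.

-25753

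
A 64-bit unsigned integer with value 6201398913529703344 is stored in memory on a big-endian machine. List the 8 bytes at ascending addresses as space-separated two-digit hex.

6201398913529703344 in hexadecimal, padded to 64 bits, is 0x560FCB74976E6BB0.
Split into bytes (most-significant first): 56 0F CB 74 97 6E 6B B0.
In big-endian order the high byte comes first in memory.
So the memory order matches the most-significant-first order: 56 0F CB 74 97 6E 6B B0.

56 0F CB 74 97 6E 6B B0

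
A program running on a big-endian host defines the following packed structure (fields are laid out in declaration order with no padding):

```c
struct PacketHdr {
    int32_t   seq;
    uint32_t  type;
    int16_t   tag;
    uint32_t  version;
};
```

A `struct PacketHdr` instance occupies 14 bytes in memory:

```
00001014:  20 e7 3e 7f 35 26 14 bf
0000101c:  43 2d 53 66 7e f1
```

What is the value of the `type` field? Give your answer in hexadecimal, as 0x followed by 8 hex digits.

0x352614BF

`type` follows `seq` (4 bytes), so it starts at byte offset 4 and occupies 4 bytes.
Bytes at offsets 4..7: 35 26 14 BF.
Big-endian stores the most-significant byte at the lowest address.
The bytes are already most-significant first: 0x352614BF.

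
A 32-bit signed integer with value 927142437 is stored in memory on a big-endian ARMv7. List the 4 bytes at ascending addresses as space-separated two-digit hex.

927142437 in hexadecimal, padded to 32 bits, is 0x37431225.
Split into bytes (most-significant first): 37 43 12 25.
Big-endian: lowest address holds the most-significant byte.
So the memory order matches the most-significant-first order: 37 43 12 25.

37 43 12 25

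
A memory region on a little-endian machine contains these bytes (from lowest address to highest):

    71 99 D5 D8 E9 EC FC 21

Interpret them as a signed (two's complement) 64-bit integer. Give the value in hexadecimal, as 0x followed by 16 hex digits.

In little-endian order the low byte comes first in memory.
Reassemble most-significant byte first: 21 FC EC E9 D8 D5 99 71 → 0x21FCECE9D8D59971.

0x21FCECE9D8D59971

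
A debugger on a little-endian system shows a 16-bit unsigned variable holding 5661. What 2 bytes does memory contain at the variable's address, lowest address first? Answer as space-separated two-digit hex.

1D 16

5661 in hexadecimal, padded to 16 bits, is 0x161D.
Split into bytes (most-significant first): 16 1D.
Little-endian stores the least-significant byte at the lowest address.
So at ascending addresses the bytes are 1D 16.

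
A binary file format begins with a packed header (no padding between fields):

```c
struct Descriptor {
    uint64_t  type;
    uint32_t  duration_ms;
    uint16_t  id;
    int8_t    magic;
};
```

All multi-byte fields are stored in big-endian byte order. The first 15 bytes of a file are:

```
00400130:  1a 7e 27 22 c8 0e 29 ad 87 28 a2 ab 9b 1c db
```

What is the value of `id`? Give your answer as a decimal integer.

`id` follows `type` (8 B), `duration_ms` (4 B), so it starts at offset 8 + 4 = 12 and occupies 2 bytes.
Bytes at offsets 12..13: 9B 1C.
Big-endian stores the most-significant byte at the lowest address.
The bytes are already most-significant first: 0x9B1C.
0x9B1C = 39708.

39708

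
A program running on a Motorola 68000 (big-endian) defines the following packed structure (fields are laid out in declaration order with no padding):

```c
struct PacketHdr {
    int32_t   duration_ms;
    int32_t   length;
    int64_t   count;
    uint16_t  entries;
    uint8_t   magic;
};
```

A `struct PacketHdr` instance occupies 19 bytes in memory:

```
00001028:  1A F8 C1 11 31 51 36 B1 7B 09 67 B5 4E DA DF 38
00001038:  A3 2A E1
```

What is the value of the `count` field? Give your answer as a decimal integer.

`count` follows `duration_ms` (4 B), `length` (4 B), so it starts at offset 4 + 4 = 8 and occupies 8 bytes.
Bytes at offsets 8..15: 7B 09 67 B5 4E DA DF 38.
In big-endian order the high byte comes first in memory.
The bytes are already most-significant first: 0x7B0967B54EDADF38.
0x7B0967B54EDADF38 = 8865731369865240376.

8865731369865240376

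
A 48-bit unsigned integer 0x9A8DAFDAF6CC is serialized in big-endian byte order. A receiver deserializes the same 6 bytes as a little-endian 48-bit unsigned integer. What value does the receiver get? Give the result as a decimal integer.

225360602959258

Stored big-endian, the bytes at ascending addresses are 9A 8D AF DA F6 CC.
Read back as little-endian, the first byte is least significant, giving 0xCCF6DAAF8D9A.
0xCCF6DAAF8D9A = 225360602959258.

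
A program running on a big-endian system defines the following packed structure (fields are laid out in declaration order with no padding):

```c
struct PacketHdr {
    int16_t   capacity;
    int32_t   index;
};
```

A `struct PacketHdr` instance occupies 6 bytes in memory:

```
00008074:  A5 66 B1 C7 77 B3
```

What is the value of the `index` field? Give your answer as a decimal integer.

-1312327757

`index` follows `capacity` (2 bytes), so it starts at byte offset 2 and occupies 4 bytes.
Bytes at offsets 2..5: B1 C7 77 B3.
In big-endian order the high byte comes first in memory.
The bytes are already most-significant first: 0xB1C777B3.
Top bit is set, so as a signed 32-bit value this is 0xB1C777B3 − 2^32 = -1312327757.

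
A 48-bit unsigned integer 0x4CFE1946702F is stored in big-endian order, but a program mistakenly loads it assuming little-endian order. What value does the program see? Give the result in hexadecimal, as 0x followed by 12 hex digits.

Stored big-endian, the bytes at ascending addresses are 4C FE 19 46 70 2F.
Read back as little-endian, the first byte is least significant, giving 0x2F704619FE4C.

0x2F704619FE4C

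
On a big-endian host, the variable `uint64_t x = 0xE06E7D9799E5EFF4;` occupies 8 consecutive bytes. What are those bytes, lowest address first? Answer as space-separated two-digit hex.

E0 6E 7D 97 99 E5 EF F4

Split into bytes (most-significant first): E0 6E 7D 97 99 E5 EF F4.
Big-endian: lowest address holds the most-significant byte.
So the memory order matches the most-significant-first order: E0 6E 7D 97 99 E5 EF F4.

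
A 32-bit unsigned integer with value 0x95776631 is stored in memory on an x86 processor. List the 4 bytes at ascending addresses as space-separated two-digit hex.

31 66 77 95

Split into bytes (most-significant first): 95 77 66 31.
Little-endian: lowest address holds the least-significant byte.
So at ascending addresses the bytes are 31 66 77 95.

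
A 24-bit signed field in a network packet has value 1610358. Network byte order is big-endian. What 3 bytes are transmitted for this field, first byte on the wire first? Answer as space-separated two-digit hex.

18 92 76

1610358 in hexadecimal, padded to 24 bits, is 0x189276.
Split into bytes (most-significant first): 18 92 76.
Big-endian stores the most-significant byte at the lowest address.
So the memory order matches the most-significant-first order: 18 92 76.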